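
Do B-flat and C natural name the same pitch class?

Bb is pitch class 10; C is pitch class 0.
The pitch classes differ (10 vs. 0), so they are not enharmonic equivalents.

No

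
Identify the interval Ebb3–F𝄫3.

Counting letters E–F gives a second.
Ebb→Fbb = 1 semitone, 1 narrower than the major second (2), so minor.

minor second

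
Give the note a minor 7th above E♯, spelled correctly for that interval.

E up a major seventh is D#, so the target letter is D.
From E#, a minor seventh is 10 semitones up: D#.

D#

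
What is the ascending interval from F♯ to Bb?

Counting letters F–G–A–B gives a fourth.
F#→Bb = 4 semitones, 1 narrower than the perfect fourth (5), so diminished.

diminished fourth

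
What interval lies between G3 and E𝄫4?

diminished sixth

The letter names run G→E, a span of 5 letter steps, so the interval is some kind of sixth.
G to Ebb is 7 semitones. A major sixth is 9, so 7 makes it diminished.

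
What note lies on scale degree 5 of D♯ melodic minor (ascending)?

A#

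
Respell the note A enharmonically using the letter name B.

Plain B sits 2 semitones above A, so on the letter B the same pitch needs a double flat: Bbb.

Bbb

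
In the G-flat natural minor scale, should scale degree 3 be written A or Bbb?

Each scale degree takes a distinct letter name. Degree 3 of a scale on G must use the letter B.
Bbb and A are enharmonically the same pitch, but only Bbb uses the letter B, so it is the correct spelling here.

Bbb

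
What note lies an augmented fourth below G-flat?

Dbb

G down a perfect fourth is D, so the target letter is D.
From Gb, an augmented fourth is 6 semitones down: Dbb.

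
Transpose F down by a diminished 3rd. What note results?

D#

A third below F lands on the letter D.
A diminished third spans 2 semitones, so F moves to pitch class 3. On the letter D that is D#.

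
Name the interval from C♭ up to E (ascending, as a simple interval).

The letter names run C→E, a span of 2 letter steps, so the interval is some kind of third.
Cb to E is 5 semitones. A major third is 4, so 5 makes it augmented.

augmented third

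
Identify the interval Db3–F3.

Counting letters D–E–F gives a third.
Db→F = 4 semitones, exactly the major third.

major third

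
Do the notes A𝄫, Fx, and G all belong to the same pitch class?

Yes

Abb is pitch class 7; F## is pitch class 7; G is pitch class 7.
All spellings map to pitch class 7, so they are enharmonically equivalent.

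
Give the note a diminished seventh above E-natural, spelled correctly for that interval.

A seventh above E lands on the letter D.
A diminished seventh spans 9 semitones, so E moves to pitch class 1. On the letter D that is Db.

Db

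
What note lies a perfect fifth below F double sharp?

B#

F down a perfect fifth is Bb, so the target letter is B.
From F##, a perfect fifth is 7 semitones down: B#.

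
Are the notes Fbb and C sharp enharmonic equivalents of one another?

No

Two spellings are enharmonically equivalent only if they share a pitch class.
Here Fbb → 3, C# → 1; 1 ≠ 3, so they are not.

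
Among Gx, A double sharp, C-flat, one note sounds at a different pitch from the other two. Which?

G##

In 12-tone equal temperament, enharmonic equivalents share a pitch class. G## is pitch class 9; A## is pitch class 11; Cb is pitch class 11.
A## and Cb share pitch class 11, while G## is pitch class 9.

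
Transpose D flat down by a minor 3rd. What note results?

A third below D lands on the letter B.
A minor third spans 3 semitones, so Db moves to pitch class 10. On the letter B that is Bb.

Bb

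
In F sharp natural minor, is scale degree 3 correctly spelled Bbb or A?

Each scale degree takes a distinct letter name. Degree 3 of a scale on F must use the letter A.
A and Bbb are enharmonically the same pitch, but only A uses the letter A, so it is the correct spelling here.

A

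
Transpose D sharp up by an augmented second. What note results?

A second above D lands on the letter E.
An augmented second spans 3 semitones, so D# moves to pitch class 6. On the letter E that is E##.

E##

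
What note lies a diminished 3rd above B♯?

D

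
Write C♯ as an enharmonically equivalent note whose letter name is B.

B##

C# is pitch class 1. The letter B alone is pitch class 11.
To reach pitch class 1 from B requires an offset of +2 semitones, i.e. double sharp: B##.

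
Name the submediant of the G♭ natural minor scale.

Ebb

Degree 6 takes the letter 5 steps above G, which is E.
In natural minor, degree 6 sits 8 semitones above the tonic. Gb + 8 semitones is pitch class 2, spelled on E as Ebb.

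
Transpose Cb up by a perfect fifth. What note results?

Gb

A fifth above C lands on the letter G.
A perfect fifth spans 7 semitones, so Cb moves to pitch class 6. On the letter G that is Gb.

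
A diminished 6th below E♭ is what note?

A sixth below E lands on the letter G.
A diminished sixth spans 7 semitones, so Eb moves to pitch class 8. On the letter G that is G#.

G#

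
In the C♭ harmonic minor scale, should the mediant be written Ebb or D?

Each scale degree takes a distinct letter name. Degree 3 of a scale on C must use the letter E.
Ebb and D are enharmonically the same pitch, but only Ebb uses the letter E, so it is the correct spelling here.

Ebb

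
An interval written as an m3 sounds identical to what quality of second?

augmented

A minor third spans 3 semitones.
A second spanning 3 semitones is augmented (the major second is 2).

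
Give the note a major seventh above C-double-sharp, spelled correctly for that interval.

C up a major seventh is B, so the target letter is B.
From C##, a major seventh is 11 semitones up: B##.

B##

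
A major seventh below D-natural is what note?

A seventh below D lands on the letter E.
A major seventh spans 11 semitones, so D moves to pitch class 3. On the letter E that is Eb.

Eb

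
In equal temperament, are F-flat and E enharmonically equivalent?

Fb is pitch class 4; E is pitch class 4.
All spellings map to pitch class 4, so they are enharmonically equivalent.

Yes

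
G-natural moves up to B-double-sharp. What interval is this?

doubly augmented third

Counting letters G–A–B gives a third.
G→B## = 6 semitones, 2 wider than the major third (4), so doubly augmented.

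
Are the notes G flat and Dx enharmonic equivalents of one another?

No

Two spellings are enharmonically equivalent only if they share a pitch class.
Here Gb → 6, D## → 4; 4 ≠ 6, so they are not.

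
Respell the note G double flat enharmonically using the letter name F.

F

Gbb is pitch class 5. The letter F alone is pitch class 5.
Pitch class 5 on F needs no accidental: F.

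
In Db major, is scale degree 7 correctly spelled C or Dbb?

C

Each scale degree takes a distinct letter name. Degree 7 of a scale on D must use the letter C.
C and Dbb are enharmonically the same pitch, but only C uses the letter C, so it is the correct spelling here.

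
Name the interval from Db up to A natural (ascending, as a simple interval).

augmented fifth

Counting letters D–E–F–G–A gives a fifth.
Db→A = 8 semitones, 1 wider than the perfect fifth (7), so augmented.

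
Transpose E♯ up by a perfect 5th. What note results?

B#

A fifth above E lands on the letter B.
A perfect fifth spans 7 semitones, so E# moves to pitch class 0. On the letter B that is B#.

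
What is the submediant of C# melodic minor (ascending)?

Degree 6 takes the letter 5 steps above C, which is A.
In melodic minor (ascending), degree 6 sits 9 semitones above the tonic. C# + 9 semitones is pitch class 10, spelled on A as A#.

A#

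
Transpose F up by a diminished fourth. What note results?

Bbb

F up a perfect fourth is Bb, so the target letter is B.
From F, a diminished fourth is 4 semitones up: Bbb.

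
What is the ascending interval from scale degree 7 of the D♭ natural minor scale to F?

augmented fourth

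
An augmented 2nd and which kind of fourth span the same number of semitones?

An augmented second spans 3 semitones.
A fourth spanning 3 semitones is doubly diminished (the perfect fourth is 5).

doubly diminished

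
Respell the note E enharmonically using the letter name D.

D##

Plain D sits 2 semitones below E, so on the letter D the same pitch needs a double sharp: D##.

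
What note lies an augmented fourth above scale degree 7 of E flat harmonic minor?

G#

Scale degree 7 of Eb harmonic minor is D.
An augmented fourth (6 semitones) above D lands on the letter G, giving G#.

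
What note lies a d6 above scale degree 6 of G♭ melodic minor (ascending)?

Cbb

Scale degree 6 of Gb melodic minor (ascending) is Eb.
A diminished sixth (7 semitones) above Eb lands on the letter C, giving Cbb.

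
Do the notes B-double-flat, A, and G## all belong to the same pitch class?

Yes

Bbb is pitch class 9; A is pitch class 9; G## is pitch class 9.
All spellings map to pitch class 9, so they are enharmonically equivalent.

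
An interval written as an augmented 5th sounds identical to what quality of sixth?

An augmented fifth spans 8 semitones.
A sixth spanning 8 semitones is minor (the major sixth is 9).

minor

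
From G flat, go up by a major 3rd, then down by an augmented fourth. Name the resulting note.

A major third up from Gb is Bb (letter B, 4 semitones up).
An augmented fourth down from Bb is Fb (letter F, 6 semitones down).

Fb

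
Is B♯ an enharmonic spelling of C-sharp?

B# is pitch class 0; C# is pitch class 1.
The pitch classes differ (0 vs. 1), so they are not enharmonic equivalents.

No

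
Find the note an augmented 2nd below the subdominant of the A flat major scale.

The subdominant of Ab major is Db.
An augmented second (3 semitones) below Db lands on the letter C, giving Cbb.

Cbb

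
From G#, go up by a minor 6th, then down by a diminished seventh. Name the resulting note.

A minor sixth up from G# is E (letter E, 8 semitones up).
A diminished seventh down from E is F## (letter F, 9 semitones down).

F##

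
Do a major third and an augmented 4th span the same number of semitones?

A major third spans 4 semitones; an augmented fourth spans 6.
The spans differ, so they are not enharmonic equivalents.

No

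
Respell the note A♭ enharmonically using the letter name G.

G#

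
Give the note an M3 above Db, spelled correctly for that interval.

D up a major third is F#, so the target letter is F.
From Db, a major third is 4 semitones up: F.

F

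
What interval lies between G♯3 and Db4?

The letter names run G→D, a span of 4 letter steps, so the interval is some kind of fifth.
G# to Db is 5 semitones. A perfect fifth is 7, so 5 makes it doubly diminished.

doubly diminished fifth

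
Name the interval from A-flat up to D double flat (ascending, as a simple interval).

diminished fourth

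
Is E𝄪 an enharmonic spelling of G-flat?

Yes

E## is pitch class 6; Gb is pitch class 6.
All spellings map to pitch class 6, so they are enharmonically equivalent.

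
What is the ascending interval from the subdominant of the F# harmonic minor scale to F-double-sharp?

The subdominant of F# harmonic minor is B.
B up to F##: letters B→F make it a fifth; 8 semitones makes it augmented.

augmented fifth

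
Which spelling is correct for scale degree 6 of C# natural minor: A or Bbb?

Each scale degree takes a distinct letter name. Degree 6 of a scale on C must use the letter A.
A and Bbb are enharmonically the same pitch, but only A uses the letter A, so it is the correct spelling here.

A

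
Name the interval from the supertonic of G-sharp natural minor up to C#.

The supertonic of G# natural minor is A#.
A# up to C#: letters A→C make it a third; 3 semitones makes it minor.

minor third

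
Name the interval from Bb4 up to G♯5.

augmented sixth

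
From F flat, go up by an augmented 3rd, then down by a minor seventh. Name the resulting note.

B

An augmented third up from Fb is A (letter A, 5 semitones up).
A minor seventh down from A is B (letter B, 10 semitones down).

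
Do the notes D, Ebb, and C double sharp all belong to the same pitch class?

D is pitch class 2; Ebb is pitch class 2; C## is pitch class 2.
All spellings map to pitch class 2, so they are enharmonically equivalent.

Yes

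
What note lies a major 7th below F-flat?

A seventh below F lands on the letter G.
A major seventh spans 11 semitones, so Fb moves to pitch class 5. On the letter G that is Gbb.

Gbb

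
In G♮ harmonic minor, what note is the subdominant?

C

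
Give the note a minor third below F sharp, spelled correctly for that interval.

D#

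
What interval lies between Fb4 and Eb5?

The letter names run F→E, a span of 6 letter steps, so the interval is some kind of seventh.
Fb to Eb is 11 semitones. A major seventh is 11, so 11 makes it major.

major seventh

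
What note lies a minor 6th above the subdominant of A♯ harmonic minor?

The subdominant of A# harmonic minor is D#.
A minor sixth (8 semitones) above D# lands on the letter B, giving B.

B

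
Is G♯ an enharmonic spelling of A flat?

G# is pitch class 8; Ab is pitch class 8.
All spellings map to pitch class 8, so they are enharmonically equivalent.

Yes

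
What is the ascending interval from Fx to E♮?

Counting letters F–G–A–B–C–D–E gives a seventh.
F##→E = 9 semitones, 2 narrower than the major seventh (11), so diminished.

diminished seventh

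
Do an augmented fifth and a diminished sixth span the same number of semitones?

An augmented fifth spans 8 semitones; a diminished sixth spans 7.
The spans differ, so they are not enharmonic equivalents.

No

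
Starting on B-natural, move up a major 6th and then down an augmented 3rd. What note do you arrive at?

Eb

A major sixth up from B is G# (letter G, 9 semitones up).
An augmented third down from G# is Eb (letter E, 5 semitones down).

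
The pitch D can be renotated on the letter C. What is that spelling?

C##

D is pitch class 2. The letter C alone is pitch class 0.
To reach pitch class 2 from C requires an offset of +2 semitones, i.e. double sharp: C##.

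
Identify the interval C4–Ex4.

The letter names run C→E, a span of 2 letter steps, so the interval is some kind of third.
C to E## is 6 semitones. A major third is 4, so 6 makes it doubly augmented.

doubly augmented third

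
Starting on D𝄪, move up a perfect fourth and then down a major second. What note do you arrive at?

F##

A perfect fourth up from D## is G## (letter G, 5 semitones up).
A major second down from G## is F## (letter F, 2 semitones down).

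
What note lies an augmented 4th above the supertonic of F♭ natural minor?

C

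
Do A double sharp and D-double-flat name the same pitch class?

Two spellings are enharmonically equivalent only if they share a pitch class.
Here A## → 11, Dbb → 0; 0 ≠ 11, so they are not.

No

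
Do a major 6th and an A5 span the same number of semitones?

No

A major sixth spans 9 semitones; an augmented fifth spans 8.
The spans differ, so they are not enharmonic equivalents.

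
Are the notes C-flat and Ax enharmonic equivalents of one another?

Cb is pitch class 11; A## is pitch class 11.
All spellings map to pitch class 11, so they are enharmonically equivalent.

Yes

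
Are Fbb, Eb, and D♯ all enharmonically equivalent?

Fbb is pitch class 3; Eb is pitch class 3; D# is pitch class 3.
All spellings map to pitch class 3, so they are enharmonically equivalent.

Yes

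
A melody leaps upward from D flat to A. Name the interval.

augmented fifth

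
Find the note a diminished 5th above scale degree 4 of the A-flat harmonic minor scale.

Scale degree 4 of Ab harmonic minor is Db.
A diminished fifth (6 semitones) above Db lands on the letter A, giving Abb.

Abb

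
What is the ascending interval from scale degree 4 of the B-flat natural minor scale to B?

augmented fifth

Scale degree 4 of Bb natural minor is Eb.
Eb up to B: letters E→B make it a fifth; 8 semitones makes it augmented.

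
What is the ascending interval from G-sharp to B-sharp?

The letter names run G→B, a span of 2 letter steps, so the interval is some kind of third.
G# to B# is 4 semitones. A major third is 4, so 4 makes it major.

major third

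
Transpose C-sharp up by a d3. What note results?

Eb

C up a major third is E, so the target letter is E.
From C#, a diminished third is 2 semitones up: Eb.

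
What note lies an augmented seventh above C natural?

C up a major seventh is B, so the target letter is B.
From C, an augmented seventh is 12 semitones up: B#.

B#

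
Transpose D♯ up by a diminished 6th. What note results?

Bb

A sixth above D lands on the letter B.
A diminished sixth spans 7 semitones, so D# moves to pitch class 10. On the letter B that is Bb.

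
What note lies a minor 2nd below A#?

A down a major second is G, so the target letter is G.
From A#, a minor second is 1 semitone down: G##.

G##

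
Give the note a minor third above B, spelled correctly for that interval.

D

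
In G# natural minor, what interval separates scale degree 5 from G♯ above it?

perfect fourth

Scale degree 5 of G# natural minor is D#.
D# up to G#: letters D→G make it a fourth; 5 semitones makes it perfect.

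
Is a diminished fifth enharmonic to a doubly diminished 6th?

A diminished fifth spans 6 semitones; a doubly diminished sixth spans 6.
They are enharmonically equivalent.

Yes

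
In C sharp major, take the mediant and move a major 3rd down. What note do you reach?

C#

The mediant of C# major is E#.
A major third (4 semitones) below E# lands on the letter C, giving C#.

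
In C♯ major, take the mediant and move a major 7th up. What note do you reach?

The mediant of C# major is E#.
A major seventh (11 semitones) above E# lands on the letter D, giving D##.

D##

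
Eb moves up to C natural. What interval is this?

Counting letters E–F–G–A–B–C gives a sixth.
Eb→C = 9 semitones, exactly the major sixth.

major sixth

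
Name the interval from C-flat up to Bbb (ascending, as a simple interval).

The letter names run C→B, a span of 6 letter steps, so the interval is some kind of seventh.
Cb to Bbb is 10 semitones. A major seventh is 11, so 10 makes it minor.

minor seventh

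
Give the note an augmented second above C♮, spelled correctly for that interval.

D#

C up a major second is D, so the target letter is D.
From C, an augmented second is 3 semitones up: D#.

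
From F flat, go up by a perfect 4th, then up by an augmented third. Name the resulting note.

A perfect fourth up from Fb is Bbb (letter B, 5 semitones up).
An augmented third up from Bbb is D (letter D, 5 semitones up).

D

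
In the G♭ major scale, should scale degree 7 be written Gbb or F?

F

Each scale degree takes a distinct letter name. Degree 7 of a scale on G must use the letter F.
F and Gbb are enharmonically the same pitch, but only F uses the letter F, so it is the correct spelling here.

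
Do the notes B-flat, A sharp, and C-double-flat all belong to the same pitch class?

Yes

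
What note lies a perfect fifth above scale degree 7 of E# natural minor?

Scale degree 7 of E# natural minor is D#.
A perfect fifth (7 semitones) above D# lands on the letter A, giving A#.

A#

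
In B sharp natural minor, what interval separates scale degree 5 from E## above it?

Scale degree 5 of B# natural minor is F##.
F## up to E##: letters F→E make it a seventh; 11 semitones makes it major.

major seventh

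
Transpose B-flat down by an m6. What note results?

B down a major sixth is D, so the target letter is D.
From Bb, a minor sixth is 8 semitones down: D.

D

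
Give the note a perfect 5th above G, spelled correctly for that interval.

D

G up a perfect fifth is D, so the target letter is D.
From G, a perfect fifth is 7 semitones up: D.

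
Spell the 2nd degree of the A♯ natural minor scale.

Degree 2 takes the letter 1 step above A, which is B.
In natural minor, degree 2 sits 2 semitones above the tonic. A# + 2 semitones is pitch class 0, spelled on B as B#.

B#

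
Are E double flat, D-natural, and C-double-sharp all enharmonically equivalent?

Ebb is pitch class 2; D is pitch class 2; C## is pitch class 2.
All spellings map to pitch class 2, so they are enharmonically equivalent.

Yes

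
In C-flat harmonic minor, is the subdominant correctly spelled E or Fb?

Fb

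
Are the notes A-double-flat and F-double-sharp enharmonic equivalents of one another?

Abb = pitch class 7 and F## = pitch class 7 — the same pitch class, so they are enharmonic equivalents.

Yes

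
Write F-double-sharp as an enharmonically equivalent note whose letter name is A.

Plain A sits 2 semitones above F##, so on the letter A the same pitch needs a double flat: Abb.

Abb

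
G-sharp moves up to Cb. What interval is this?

The letter names run G→C, a span of 3 letter steps, so the interval is some kind of fourth.
G# to Cb is 3 semitones. A perfect fourth is 5, so 3 makes it doubly diminished.

doubly diminished fourth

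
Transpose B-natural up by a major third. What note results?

D#

A third above B lands on the letter D.
A major third spans 4 semitones, so B moves to pitch class 3. On the letter D that is D#.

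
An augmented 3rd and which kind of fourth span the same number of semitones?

perfect

An augmented third spans 5 semitones.
A fourth spanning 5 semitones is perfect (the perfect fourth is 5).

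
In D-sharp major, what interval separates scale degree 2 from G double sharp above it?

major third

Scale degree 2 of D# major is E#.
E# up to G##: letters E→G make it a third; 4 semitones makes it major.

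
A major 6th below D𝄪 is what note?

A sixth below D lands on the letter F.
A major sixth spans 9 semitones, so D## moves to pitch class 7. On the letter F that is F##.

F##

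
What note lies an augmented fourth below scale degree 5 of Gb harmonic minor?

Scale degree 5 of Gb harmonic minor is Db.
An augmented fourth (6 semitones) below Db lands on the letter A, giving Abb.

Abb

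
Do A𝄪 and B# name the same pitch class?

A## is pitch class 11; B# is pitch class 0.
The pitch classes differ (11 vs. 0), so they are not enharmonic equivalents.

No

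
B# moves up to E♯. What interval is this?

perfect fourth

The letter names run B→E, a span of 3 letter steps, so the interval is some kind of fourth.
B# to E# is 5 semitones. A perfect fourth is 5, so 5 makes it perfect.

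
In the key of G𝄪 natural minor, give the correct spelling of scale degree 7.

F##

Degree 7 takes the letter 6 steps above G, which is F.
In natural minor, degree 7 sits 10 semitones above the tonic. G## + 10 semitones is pitch class 7, spelled on F as F##.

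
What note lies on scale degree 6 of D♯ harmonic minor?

Degree 6 takes the letter 5 steps above D, which is B.
In harmonic minor, degree 6 sits 8 semitones above the tonic. D# + 8 semitones is pitch class 11, spelled on B as B.

B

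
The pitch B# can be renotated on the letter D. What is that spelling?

Dbb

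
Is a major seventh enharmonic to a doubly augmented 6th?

Yes

A major seventh spans 11 semitones; a doubly augmented sixth spans 11.
They are enharmonically equivalent.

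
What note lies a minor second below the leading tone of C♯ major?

The leading tone of C# major is B#.
A minor second (1 semitone) below B# lands on the letter A, giving A##.

A##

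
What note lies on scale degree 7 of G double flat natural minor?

Degree 7 takes the letter 6 steps above G, which is F.
In natural minor, degree 7 sits 10 semitones above the tonic. Gbb + 10 semitones is pitch class 3, spelled on F as Fbb.

Fbb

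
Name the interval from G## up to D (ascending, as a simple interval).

doubly diminished fifth

Counting letters G–A–B–C–D gives a fifth.
G##→D = 5 semitones, 2 narrower than the perfect fifth (7), so doubly diminished.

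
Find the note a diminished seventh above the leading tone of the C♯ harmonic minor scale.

The leading tone of C# harmonic minor is B#.
A diminished seventh (9 semitones) above B# lands on the letter A, giving A.

A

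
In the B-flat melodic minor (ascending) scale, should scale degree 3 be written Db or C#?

Each scale degree takes a distinct letter name. Degree 3 of a scale on B must use the letter D.
Db and C# are enharmonically the same pitch, but only Db uses the letter D, so it is the correct spelling here.

Db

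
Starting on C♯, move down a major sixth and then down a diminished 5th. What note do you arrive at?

A#

A major sixth down from C# is E (letter E, 9 semitones down).
A diminished fifth down from E is A# (letter A, 6 semitones down).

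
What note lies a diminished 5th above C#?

G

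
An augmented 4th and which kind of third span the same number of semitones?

doubly augmented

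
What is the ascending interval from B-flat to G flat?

minor sixth

The letter names run B→G, a span of 5 letter steps, so the interval is some kind of sixth.
Bb to Gb is 8 semitones. A major sixth is 9, so 8 makes it minor.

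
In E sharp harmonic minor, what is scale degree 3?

G#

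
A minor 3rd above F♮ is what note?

A third above F lands on the letter A.
A minor third spans 3 semitones, so F moves to pitch class 8. On the letter A that is Ab.

Ab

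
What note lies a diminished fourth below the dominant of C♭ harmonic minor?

D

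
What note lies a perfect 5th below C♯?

F#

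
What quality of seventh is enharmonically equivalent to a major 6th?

A major sixth spans 9 semitones.
A seventh spanning 9 semitones is diminished (the major seventh is 11).

diminished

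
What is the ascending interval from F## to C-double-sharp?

perfect fifth

Counting letters F–G–A–B–C gives a fifth.
F##→C## = 7 semitones, exactly the perfect fifth.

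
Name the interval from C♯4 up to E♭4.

Counting letters C–D–E gives a third.
C#→Eb = 2 semitones, 2 narrower than the major third (4), so diminished.

diminished third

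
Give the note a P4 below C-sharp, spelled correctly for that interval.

G#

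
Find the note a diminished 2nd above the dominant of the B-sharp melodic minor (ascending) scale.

G

The dominant of B# melodic minor (ascending) is F##.
A diminished second (0 semitones) above F## lands on the letter G, giving G.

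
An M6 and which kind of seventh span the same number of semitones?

diminished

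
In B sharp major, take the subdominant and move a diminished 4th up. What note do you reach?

A

The subdominant of B# major is E#.
A diminished fourth (4 semitones) above E# lands on the letter A, giving A.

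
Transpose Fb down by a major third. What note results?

A third below F lands on the letter D.
A major third spans 4 semitones, so Fb moves to pitch class 0. On the letter D that is Dbb.

Dbb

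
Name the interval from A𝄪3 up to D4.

doubly diminished fourth

Counting letters A–B–C–D gives a fourth.
A##→D = 3 semitones, 2 narrower than the perfect fourth (5), so doubly diminished.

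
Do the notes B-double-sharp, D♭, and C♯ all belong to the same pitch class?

B## = pitch class 1 and Db = pitch class 1 and C# = pitch class 1 — the same pitch class, so they are enharmonic equivalents.

Yes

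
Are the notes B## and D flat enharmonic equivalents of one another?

B## = pitch class 1 and Db = pitch class 1 — the same pitch class, so they are enharmonic equivalents.

Yes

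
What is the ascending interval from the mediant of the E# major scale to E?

The mediant of E# major is G##.
G## up to E: letters G→E make it a sixth; 7 semitones makes it diminished.

diminished sixth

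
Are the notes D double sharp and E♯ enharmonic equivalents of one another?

Two spellings are enharmonically equivalent only if they share a pitch class.
Here D## → 4, E# → 5; 4 ≠ 5, so they are not.

No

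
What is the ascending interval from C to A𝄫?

diminished sixth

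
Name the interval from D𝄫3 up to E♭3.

The letter names run D→E, a span of 1 letter step, so the interval is some kind of second.
Dbb to Eb is 3 semitones. A major second is 2, so 3 makes it augmented.

augmented second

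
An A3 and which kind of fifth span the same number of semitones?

An augmented third spans 5 semitones.
A fifth spanning 5 semitones is doubly diminished (the perfect fifth is 7).

doubly diminished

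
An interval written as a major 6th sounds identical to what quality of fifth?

A major sixth spans 9 semitones.
A fifth spanning 9 semitones is doubly augmented (the perfect fifth is 7).

doubly augmented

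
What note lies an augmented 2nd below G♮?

G down a major second is F, so the target letter is F.
From G, an augmented second is 3 semitones down: Fb.

Fb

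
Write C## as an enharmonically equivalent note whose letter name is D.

Plain D sits at the same pitch as C##, so on the letter D the same pitch needs a natural: D.

D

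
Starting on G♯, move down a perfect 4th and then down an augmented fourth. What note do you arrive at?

A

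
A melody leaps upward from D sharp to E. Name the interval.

minor second

Counting letters D–E gives a second.
D#→E = 1 semitone, 1 narrower than the major second (2), so minor.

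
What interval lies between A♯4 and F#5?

minor sixth

Counting letters A–B–C–D–E–F gives a sixth.
A#→F# = 8 semitones, 1 narrower than the major sixth (9), so minor.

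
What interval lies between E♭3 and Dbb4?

diminished seventh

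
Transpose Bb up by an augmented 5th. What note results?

B up a perfect fifth is F#, so the target letter is F.
From Bb, an augmented fifth is 8 semitones up: F#.

F#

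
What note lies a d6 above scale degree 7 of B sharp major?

F#

Scale degree 7 of B# major is A##.
A diminished sixth (7 semitones) above A## lands on the letter F, giving F#.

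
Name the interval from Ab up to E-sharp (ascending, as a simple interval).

The letter names run A→E, a span of 4 letter steps, so the interval is some kind of fifth.
Ab to E# is 9 semitones. A perfect fifth is 7, so 9 makes it doubly augmented.

doubly augmented fifth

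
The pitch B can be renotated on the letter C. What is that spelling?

Cb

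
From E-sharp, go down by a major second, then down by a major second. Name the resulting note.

C#

A major second down from E# is D# (letter D, 2 semitones down).
A major second down from D# is C# (letter C, 2 semitones down).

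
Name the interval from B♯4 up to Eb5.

The letter names run B→E, a span of 3 letter steps, so the interval is some kind of fourth.
B# to Eb is 3 semitones. A perfect fourth is 5, so 3 makes it doubly diminished.

doubly diminished fourth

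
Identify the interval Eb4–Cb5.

minor sixth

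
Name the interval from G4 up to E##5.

doubly augmented sixth

Counting letters G–A–B–C–D–E gives a sixth.
G→E## = 11 semitones, 2 wider than the major sixth (9), so doubly augmented.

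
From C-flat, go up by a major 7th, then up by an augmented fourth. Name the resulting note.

A major seventh up from Cb is Bb (letter B, 11 semitones up).
An augmented fourth up from Bb is E (letter E, 6 semitones up).

E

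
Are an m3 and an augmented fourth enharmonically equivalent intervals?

A minor third spans 3 semitones; an augmented fourth spans 6.
The spans differ, so they are not enharmonic equivalents.

No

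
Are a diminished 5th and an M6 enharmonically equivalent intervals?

A diminished fifth spans 6 semitones; a major sixth spans 9.
The spans differ, so they are not enharmonic equivalents.

No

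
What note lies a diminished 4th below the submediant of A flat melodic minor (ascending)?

The submediant of Ab melodic minor (ascending) is F.
A diminished fourth (4 semitones) below F lands on the letter C, giving C#.

C#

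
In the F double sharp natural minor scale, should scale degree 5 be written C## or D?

C##

Each scale degree takes a distinct letter name. Degree 5 of a scale on F must use the letter C.
C## and D are enharmonically the same pitch, but only C## uses the letter C, so it is the correct spelling here.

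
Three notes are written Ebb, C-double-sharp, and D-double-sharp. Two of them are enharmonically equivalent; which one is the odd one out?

In 12-tone equal temperament, enharmonic equivalents share a pitch class. Ebb is pitch class 2; C## is pitch class 2; D## is pitch class 4.
Ebb and C## share pitch class 2, while D## is pitch class 4.

D##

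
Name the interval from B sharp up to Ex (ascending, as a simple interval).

augmented fourth

Counting letters B–C–D–E gives a fourth.
B#→E## = 6 semitones, 1 wider than the perfect fourth (5), so augmented.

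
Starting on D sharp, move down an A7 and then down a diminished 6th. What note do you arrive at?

An augmented seventh down from D# is Eb (letter E, 12 semitones down).
A diminished sixth down from Eb is G# (letter G, 7 semitones down).

G#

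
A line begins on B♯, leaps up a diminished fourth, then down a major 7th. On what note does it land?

F

A diminished fourth up from B# is E (letter E, 4 semitones up).
A major seventh down from E is F (letter F, 11 semitones down).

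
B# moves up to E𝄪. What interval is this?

augmented fourth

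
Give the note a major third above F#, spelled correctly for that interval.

A third above F lands on the letter A.
A major third spans 4 semitones, so F# moves to pitch class 10. On the letter A that is A#.

A#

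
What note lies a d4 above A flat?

A fourth above A lands on the letter D.
A diminished fourth spans 4 semitones, so Ab moves to pitch class 0. On the letter D that is Dbb.

Dbb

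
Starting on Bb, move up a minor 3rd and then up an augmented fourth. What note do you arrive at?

A minor third up from Bb is Db (letter D, 3 semitones up).
An augmented fourth up from Db is G (letter G, 6 semitones up).

G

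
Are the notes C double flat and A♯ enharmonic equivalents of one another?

Yes

Cbb is pitch class 10; A# is pitch class 10.
All spellings map to pitch class 10, so they are enharmonically equivalent.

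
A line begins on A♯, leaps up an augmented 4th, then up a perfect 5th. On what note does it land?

A##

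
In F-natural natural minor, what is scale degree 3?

Ab

Degree 3 takes the letter 2 steps above F, which is A.
In natural minor, degree 3 sits 3 semitones above the tonic. F + 3 semitones is pitch class 8, spelled on A as Ab.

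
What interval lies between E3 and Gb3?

Counting letters E–F–G gives a third.
E→Gb = 2 semitones, 2 narrower than the major third (4), so diminished.

diminished third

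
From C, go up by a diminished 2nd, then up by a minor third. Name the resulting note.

Fbb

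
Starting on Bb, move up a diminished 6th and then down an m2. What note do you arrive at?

A diminished sixth up from Bb is Gbb (letter G, 7 semitones up).
A minor second down from Gbb is Fb (letter F, 1 semitone down).

Fb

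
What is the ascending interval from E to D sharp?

major seventh

Counting letters E–F–G–A–B–C–D gives a seventh.
E→D# = 11 semitones, exactly the major seventh.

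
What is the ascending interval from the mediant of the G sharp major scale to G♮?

diminished sixth

The mediant of G# major is B#.
B# up to G: letters B→G make it a sixth; 7 semitones makes it diminished.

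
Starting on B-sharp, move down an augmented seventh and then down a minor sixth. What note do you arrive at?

E

An augmented seventh down from B# is C (letter C, 12 semitones down).
A minor sixth down from C is E (letter E, 8 semitones down).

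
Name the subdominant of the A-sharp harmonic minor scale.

D#

Degree 4 takes the letter 3 steps above A, which is D.
In harmonic minor, degree 4 sits 5 semitones above the tonic. A# + 5 semitones is pitch class 3, spelled on D as D#.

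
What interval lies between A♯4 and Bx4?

Counting letters A–B gives a second.
A#→B## = 3 semitones, 1 wider than the major second (2), so augmented.

augmented second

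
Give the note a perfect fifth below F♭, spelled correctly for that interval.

F down a perfect fifth is Bb, so the target letter is B.
From Fb, a perfect fifth is 7 semitones down: Bbb.

Bbb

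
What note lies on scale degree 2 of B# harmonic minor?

Degree 2 takes the letter 1 step above B, which is C.
In harmonic minor, degree 2 sits 2 semitones above the tonic. B# + 2 semitones is pitch class 2, spelled on C as C##.

C##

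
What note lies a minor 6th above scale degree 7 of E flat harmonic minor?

Bb

Scale degree 7 of Eb harmonic minor is D.
A minor sixth (8 semitones) above D lands on the letter B, giving Bb.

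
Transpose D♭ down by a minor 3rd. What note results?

Bb

D down a major third is Bb, so the target letter is B.
From Db, a minor third is 3 semitones down: Bb.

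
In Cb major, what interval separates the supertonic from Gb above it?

The supertonic of Cb major is Db.
Db up to Gb: letters D→G make it a fourth; 5 semitones makes it perfect.

perfect fourth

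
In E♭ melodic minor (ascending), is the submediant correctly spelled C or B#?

C

Each scale degree takes a distinct letter name. Degree 6 of a scale on E must use the letter C.
C and B# are enharmonically the same pitch, but only C uses the letter C, so it is the correct spelling here.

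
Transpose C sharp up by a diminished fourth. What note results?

C up a perfect fourth is F, so the target letter is F.
From C#, a diminished fourth is 4 semitones up: F.

F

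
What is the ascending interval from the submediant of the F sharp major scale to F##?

The submediant of F# major is D#.
D# up to F##: letters D→F make it a third; 4 semitones makes it major.

major third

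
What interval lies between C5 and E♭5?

The letter names run C→E, a span of 2 letter steps, so the interval is some kind of third.
C to Eb is 3 semitones. A major third is 4, so 3 makes it minor.

minor third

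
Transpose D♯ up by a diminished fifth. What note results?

A fifth above D lands on the letter A.
A diminished fifth spans 6 semitones, so D# moves to pitch class 9. On the letter A that is A.

A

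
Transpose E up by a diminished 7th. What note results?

Db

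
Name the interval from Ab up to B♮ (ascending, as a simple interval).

augmented second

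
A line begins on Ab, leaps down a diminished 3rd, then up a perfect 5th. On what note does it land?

C#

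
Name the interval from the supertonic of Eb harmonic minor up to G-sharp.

The supertonic of Eb harmonic minor is F.
F up to G#: letters F→G make it a second; 3 semitones makes it augmented.

augmented second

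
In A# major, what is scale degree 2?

The A# major scale runs A# B# C## D# E# F## G##.
Degree 2 is B#.

B#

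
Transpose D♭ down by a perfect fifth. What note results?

A fifth below D lands on the letter G.
A perfect fifth spans 7 semitones, so Db moves to pitch class 6. On the letter G that is Gb.

Gb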